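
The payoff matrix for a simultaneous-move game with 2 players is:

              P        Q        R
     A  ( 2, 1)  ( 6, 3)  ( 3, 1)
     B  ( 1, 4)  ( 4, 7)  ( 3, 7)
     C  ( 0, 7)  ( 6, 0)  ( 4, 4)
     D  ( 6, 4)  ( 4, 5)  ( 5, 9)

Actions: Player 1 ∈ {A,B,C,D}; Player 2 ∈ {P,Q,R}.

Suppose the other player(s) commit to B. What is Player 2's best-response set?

P2 best: {Q,R}

u_2(P vs B) = 4
u_2(Q vs B) = 7
u_2(R vs B) = 7
max payoff 7 at {Q,R}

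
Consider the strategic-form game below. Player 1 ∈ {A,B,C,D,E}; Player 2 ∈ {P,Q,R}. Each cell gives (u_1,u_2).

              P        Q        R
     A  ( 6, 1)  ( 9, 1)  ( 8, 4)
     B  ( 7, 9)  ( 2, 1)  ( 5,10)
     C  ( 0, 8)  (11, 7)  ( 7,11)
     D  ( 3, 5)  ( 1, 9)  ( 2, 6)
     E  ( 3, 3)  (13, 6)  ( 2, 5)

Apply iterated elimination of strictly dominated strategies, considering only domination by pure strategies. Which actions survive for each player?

P1 drop D (A beats it: P:6>3 Q:9>1 R:8>2)
P2 drop P (R beats it: A:4>1 B:10>9 C:11>8 E:5>3)
P1 drop B (A beats it: Q:9>2 R:8>5)
P1→{A,C,E} P2→{Q,R}

Survivors P1:{A,C,E} P2:{Q,R}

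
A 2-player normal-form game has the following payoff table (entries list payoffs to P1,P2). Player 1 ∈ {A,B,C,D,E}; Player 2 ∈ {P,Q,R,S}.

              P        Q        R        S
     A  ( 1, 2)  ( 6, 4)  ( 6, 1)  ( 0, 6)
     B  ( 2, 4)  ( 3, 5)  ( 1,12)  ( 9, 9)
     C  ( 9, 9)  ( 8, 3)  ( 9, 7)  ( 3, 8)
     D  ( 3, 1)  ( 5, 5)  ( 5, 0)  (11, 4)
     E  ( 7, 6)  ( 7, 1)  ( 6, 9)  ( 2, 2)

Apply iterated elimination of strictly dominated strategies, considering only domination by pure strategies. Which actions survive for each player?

Remaining: P1:{C,D} P2:{P,Q,S}

P1 drop A (C beats it: P:9>1 Q:8>6 R:9>6 S:3>0)
P1 drop B (D beats it: P:3>2 Q:5>3 R:5>1 S:11>9)
P1 drop E (C beats it: P:9>7 Q:8>7 R:9>6 S:3>2)
P2 drop R (P beats it: C:9>7 D:1>0)
P1→{C,D} P2→{P,Q,S}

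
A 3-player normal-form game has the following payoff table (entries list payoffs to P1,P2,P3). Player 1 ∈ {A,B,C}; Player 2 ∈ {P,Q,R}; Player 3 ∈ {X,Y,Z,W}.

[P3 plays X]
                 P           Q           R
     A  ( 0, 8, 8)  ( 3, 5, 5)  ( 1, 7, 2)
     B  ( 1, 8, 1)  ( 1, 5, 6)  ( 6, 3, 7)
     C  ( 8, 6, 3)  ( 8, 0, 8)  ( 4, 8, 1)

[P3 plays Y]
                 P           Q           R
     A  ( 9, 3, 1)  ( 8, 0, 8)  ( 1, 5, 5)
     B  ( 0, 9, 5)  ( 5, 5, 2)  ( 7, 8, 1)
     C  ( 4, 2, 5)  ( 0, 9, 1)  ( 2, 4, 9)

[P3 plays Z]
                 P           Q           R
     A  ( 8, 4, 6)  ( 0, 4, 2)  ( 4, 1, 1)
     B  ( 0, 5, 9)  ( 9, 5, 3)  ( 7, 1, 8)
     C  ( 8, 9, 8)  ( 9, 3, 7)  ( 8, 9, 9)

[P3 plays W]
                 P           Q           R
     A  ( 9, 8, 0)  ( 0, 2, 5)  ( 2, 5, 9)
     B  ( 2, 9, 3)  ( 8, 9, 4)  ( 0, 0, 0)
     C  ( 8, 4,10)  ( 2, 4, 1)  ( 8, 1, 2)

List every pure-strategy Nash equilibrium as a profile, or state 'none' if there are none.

(A,P,X): not NE [P1→C gives 8>0]
(A,P,Y): not NE [P2→R gives 5>3; P3→X gives 8>1]
(A,P,Z): not NE [P3→X gives 8>6]
(A,P,W): not NE [P3→X gives 8>0]
(A,Q,X): not NE [P1→C gives 8>3; P2→P gives 8>5; P3→Y gives 8>5]
(A,Q,Y): not NE [P2→R gives 5>0]
(A,Q,Z): not NE [P1→C gives 9>0; P3→Y gives 8>2]
(A,Q,W): not NE [P1→B gives 8>0; P2→P gives 8>2; P3→Y gives 8>5]
(A,R,X): not NE [P1→B gives 6>1; P2→P gives 8>7; P3→W gives 9>2]
(A,R,Y): not NE [P1→B gives 7>1; P3→W gives 9>5]
(A,R,Z): not NE [P1→C gives 8>4; P2→Q gives 4>1; P3→W gives 9>1]
(A,R,W): not NE [P1→C gives 8>2; P2→P gives 8>5]
(B,P,X): not NE [P1→C gives 8>1; P3→Z gives 9>1]
(B,P,Y): not NE [P1→A gives 9>0; P3→Z gives 9>5]
(B,P,Z): not NE [P1→C gives 8>0]
(B,P,W): not NE [P1→A gives 9>2; P3→Z gives 9>3]
(B,Q,X): not NE [P1→C gives 8>1; P2→P gives 8>5]
(B,Q,Y): not NE [P1→A gives 8>5; P2→P gives 9>5; P3→X gives 6>2]
(B,Q,Z): not NE [P3→X gives 6>3]
(B,Q,W): not NE [P3→X gives 6>4]
(B,R,X): not NE [P2→P gives 8>3; P3→Z gives 8>7]
(B,R,Y): not NE [P2→P gives 9>8; P3→Z gives 8>1]
(B,R,Z): not NE [P1→C gives 8>7; P2→Q gives 5>1]
(B,R,W): not NE [P1→C gives 8>0; P2→Q gives 9>0; P3→Z gives 8>0]
(C,P,X): not NE [P2→R gives 8>6; P3→W gives 10>3]
(C,P,Y): not NE [P1→A gives 9>4; P2→Q gives 9>2; P3→W gives 10>5]
(C,P,Z): not NE [P3→W gives 10>8]
(C,P,W): not NE [P1→A gives 9>8]
(C,Q,X): not NE [P2→R gives 8>0]
(C,Q,Y): not NE [P1→A gives 8>0; P3→X gives 8>1]
(C,Q,Z): not NE [P2→R gives 9>3; P3→X gives 8>7]
(C,Q,W): not NE [P1→B gives 8>2; P3→X gives 8>1]
(C,R,X): not NE [P1→B gives 6>4; P3→Z gives 9>1]
(C,R,Y): not NE [P1→B gives 7>2; P2→Q gives 9>4]
(C,R,Z): NE
(C,R,W): not NE [P2→Q gives 4>1; P3→Z gives 9>2]

PSNE = {(C,R,Z)}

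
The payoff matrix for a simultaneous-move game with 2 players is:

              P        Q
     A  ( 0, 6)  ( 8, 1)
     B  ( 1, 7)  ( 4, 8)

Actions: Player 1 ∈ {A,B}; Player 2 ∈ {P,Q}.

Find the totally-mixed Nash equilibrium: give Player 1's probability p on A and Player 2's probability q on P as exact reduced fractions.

(p,q) = (1/6, 4/5)

P1 indiff ⇒ q·0+(1-q)·8 = q·1+(1-q)·4 ⇒ q(-1) = (1-q)(-4) ⇒ q = 4/5
P2 indiff ⇒ p·6+(1-p)·7 = p·1+(1-p)·8 ⇒ p(5) = (1-p)(1) ⇒ p = 1/6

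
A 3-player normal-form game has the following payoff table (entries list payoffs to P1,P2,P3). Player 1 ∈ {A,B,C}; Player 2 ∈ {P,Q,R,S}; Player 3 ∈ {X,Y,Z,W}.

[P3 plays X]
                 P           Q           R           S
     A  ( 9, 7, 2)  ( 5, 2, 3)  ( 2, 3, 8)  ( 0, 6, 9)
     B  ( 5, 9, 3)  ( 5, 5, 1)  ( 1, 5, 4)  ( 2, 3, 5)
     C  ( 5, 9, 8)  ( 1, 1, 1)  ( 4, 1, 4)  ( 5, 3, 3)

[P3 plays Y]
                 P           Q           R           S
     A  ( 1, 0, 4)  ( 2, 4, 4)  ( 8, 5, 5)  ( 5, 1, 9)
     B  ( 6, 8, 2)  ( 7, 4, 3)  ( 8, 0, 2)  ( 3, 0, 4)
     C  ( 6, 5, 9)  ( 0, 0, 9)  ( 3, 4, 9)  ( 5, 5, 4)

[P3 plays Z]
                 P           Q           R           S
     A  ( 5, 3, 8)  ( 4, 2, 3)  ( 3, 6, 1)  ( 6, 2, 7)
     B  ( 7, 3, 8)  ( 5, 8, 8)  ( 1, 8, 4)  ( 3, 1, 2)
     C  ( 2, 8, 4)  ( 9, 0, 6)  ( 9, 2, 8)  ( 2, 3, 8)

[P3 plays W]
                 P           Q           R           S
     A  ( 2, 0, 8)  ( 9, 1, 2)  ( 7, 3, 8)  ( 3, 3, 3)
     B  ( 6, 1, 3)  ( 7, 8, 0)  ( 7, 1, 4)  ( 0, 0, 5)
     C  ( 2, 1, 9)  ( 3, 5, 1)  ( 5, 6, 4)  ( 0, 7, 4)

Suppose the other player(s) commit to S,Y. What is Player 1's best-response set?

argmax u_1 = {A,C}

u_1(A vs S,Y) = 5
u_1(B vs S,Y) = 3
u_1(C vs S,Y) = 5
max payoff 5 at {A,C}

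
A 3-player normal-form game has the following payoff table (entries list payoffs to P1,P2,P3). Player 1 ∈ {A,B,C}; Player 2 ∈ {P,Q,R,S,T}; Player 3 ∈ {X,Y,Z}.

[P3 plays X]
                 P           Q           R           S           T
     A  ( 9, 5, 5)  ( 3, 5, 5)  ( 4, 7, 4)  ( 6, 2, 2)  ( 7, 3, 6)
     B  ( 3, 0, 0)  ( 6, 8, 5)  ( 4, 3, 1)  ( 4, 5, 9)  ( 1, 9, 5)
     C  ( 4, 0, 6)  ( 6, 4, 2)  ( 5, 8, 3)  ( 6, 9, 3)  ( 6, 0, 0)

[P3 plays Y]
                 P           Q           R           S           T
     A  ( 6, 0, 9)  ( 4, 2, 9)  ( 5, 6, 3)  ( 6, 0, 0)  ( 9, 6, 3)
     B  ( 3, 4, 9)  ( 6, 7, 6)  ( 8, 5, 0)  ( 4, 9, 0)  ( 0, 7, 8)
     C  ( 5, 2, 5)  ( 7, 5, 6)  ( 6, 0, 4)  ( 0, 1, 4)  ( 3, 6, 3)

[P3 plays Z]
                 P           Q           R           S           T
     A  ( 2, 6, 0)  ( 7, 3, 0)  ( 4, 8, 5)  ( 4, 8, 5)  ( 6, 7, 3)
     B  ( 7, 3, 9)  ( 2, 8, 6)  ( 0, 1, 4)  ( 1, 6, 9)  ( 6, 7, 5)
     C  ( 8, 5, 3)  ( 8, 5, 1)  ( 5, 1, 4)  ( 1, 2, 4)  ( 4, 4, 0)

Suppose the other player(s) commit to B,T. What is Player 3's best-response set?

u_3(X vs B,T) = 5
u_3(Y vs B,T) = 8
u_3(Z vs B,T) = 5
max payoff 8 at {Y}

P3 best: {Y}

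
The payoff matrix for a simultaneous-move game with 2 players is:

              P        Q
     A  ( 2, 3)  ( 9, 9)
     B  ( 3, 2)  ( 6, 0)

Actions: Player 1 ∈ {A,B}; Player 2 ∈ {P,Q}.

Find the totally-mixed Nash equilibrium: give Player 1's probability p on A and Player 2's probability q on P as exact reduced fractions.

(p,q) = (1/4, 3/4)

P1 indiff ⇒ q·2+(1-q)·9 = q·3+(1-q)·6 ⇒ q(-1) = (1-q)(-3) ⇒ q = 3/4
P2 indiff ⇒ p·3+(1-p)·2 = p·9+(1-p)·0 ⇒ p(-6) = (1-p)(-2) ⇒ p = 1/4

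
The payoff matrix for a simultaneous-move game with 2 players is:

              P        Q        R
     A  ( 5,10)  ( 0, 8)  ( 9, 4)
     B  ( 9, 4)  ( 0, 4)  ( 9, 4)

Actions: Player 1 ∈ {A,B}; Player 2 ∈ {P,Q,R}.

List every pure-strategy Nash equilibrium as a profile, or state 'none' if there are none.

(A,P): not NE [P1→B gives 9>5]
(A,Q): not NE [P2→P gives 10>8]
(A,R): not NE [P2→P gives 10>4]
(B,P): NE
(B,Q): NE
(B,R): NE

NE set: (B,P), (B,Q), (B,R)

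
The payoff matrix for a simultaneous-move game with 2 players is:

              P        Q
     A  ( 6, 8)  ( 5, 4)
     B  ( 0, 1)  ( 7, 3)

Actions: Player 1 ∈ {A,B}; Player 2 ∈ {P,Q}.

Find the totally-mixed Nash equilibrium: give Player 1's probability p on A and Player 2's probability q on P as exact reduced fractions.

(p,q) = (1/3, 1/4)

P1 indiff ⇒ q·6+(1-q)·5 = q·0+(1-q)·7 ⇒ q(6) = (1-q)(2) ⇒ q = 1/4
P2 indiff ⇒ p·8+(1-p)·1 = p·4+(1-p)·3 ⇒ p(4) = (1-p)(2) ⇒ p = 1/3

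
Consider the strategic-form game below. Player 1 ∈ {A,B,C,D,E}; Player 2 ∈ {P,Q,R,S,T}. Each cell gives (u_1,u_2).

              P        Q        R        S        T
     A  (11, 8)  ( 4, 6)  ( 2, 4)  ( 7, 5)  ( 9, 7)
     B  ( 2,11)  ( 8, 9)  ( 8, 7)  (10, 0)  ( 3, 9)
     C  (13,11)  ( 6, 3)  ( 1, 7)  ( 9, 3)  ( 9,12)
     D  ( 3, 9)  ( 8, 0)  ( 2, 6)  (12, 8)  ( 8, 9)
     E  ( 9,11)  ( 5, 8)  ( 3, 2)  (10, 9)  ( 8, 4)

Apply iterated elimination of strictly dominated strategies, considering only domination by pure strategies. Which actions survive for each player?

P2 drop Q (P beats it: A:8>6 B:11>9 C:11>3 D:9>0 E:11>8)
P2 drop R (P beats it: A:8>4 B:11>7 C:11>7 D:9>6 E:11>2)
P1 drop B (D beats it: P:3>2 S:12>10 T:8>3)
P2 drop S (P beats it: A:8>5 C:11>3 D:9>8 E:11>9)
P1 drop D (A beats it: P:11>3 T:9>8)
P1 drop E (A beats it: P:11>9 T:9>8)
P1→{A,C} P2→{P,T}

IESDS → P1:{A,C} P2:{P,T}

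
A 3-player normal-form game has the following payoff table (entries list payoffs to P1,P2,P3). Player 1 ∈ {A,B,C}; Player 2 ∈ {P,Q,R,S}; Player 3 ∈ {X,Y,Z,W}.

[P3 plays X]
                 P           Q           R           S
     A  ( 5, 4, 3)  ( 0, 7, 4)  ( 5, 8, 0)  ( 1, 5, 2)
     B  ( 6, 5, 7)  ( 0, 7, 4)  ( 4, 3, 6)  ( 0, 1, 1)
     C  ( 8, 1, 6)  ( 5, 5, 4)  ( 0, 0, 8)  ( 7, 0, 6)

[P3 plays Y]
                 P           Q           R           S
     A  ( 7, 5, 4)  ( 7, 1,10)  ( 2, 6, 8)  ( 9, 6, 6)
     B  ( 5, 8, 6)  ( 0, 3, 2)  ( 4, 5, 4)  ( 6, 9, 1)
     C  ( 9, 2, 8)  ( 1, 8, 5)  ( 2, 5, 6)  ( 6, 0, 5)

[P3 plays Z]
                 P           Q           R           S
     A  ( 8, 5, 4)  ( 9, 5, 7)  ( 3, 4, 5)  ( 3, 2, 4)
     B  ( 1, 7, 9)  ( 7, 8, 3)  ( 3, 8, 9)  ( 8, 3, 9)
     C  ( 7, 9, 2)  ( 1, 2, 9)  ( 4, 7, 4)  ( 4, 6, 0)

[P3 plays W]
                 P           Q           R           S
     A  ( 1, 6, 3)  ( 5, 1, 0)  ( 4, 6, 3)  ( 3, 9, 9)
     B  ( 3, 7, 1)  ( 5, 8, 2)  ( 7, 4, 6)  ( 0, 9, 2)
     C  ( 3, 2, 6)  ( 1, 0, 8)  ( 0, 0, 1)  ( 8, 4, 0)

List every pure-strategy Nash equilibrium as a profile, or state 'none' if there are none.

(A,P,X): not NE [P1→C gives 8>5; P2→R gives 8>4; P3→Z gives 4>3]
(A,P,Y): not NE [P1→C gives 9>7; P2→S gives 6>5]
(A,P,Z): NE
(A,P,W): not NE [P1→C gives 3>1; P2→S gives 9>6; P3→Z gives 4>3]
(A,Q,X): not NE [P1→C gives 5>0; P2→R gives 8>7; P3→Y gives 10>4]
(A,Q,Y): not NE [P2→S gives 6>1]
(A,Q,Z): not NE [P3→Y gives 10>7]
(A,Q,W): not NE [P2→S gives 9>1; P3→Y gives 10>0]
(A,R,X): not NE [P3→Y gives 8>0]
(A,R,Y): not NE [P1→B gives 4>2]
(A,R,Z): not NE [P1→C gives 4>3; P2→Q gives 5>4; P3→Y gives 8>5]
(A,R,W): not NE [P1→B gives 7>4; P2→S gives 9>6; P3→Y gives 8>3]
(A,S,X): not NE [P1→C gives 7>1; P2→R gives 8>5; P3→W gives 9>2]
(A,S,Y): not NE [P3→W gives 9>6]
(A,S,Z): not NE [P1→B gives 8>3; P2→Q gives 5>2; P3→W gives 9>4]
(A,S,W): not NE [P1→C gives 8>3]
(B,P,X): not NE [P1→C gives 8>6; P2→Q gives 7>5; P3→Z gives 9>7]
(B,P,Y): not NE [P1→C gives 9>5; P2→S gives 9>8; P3→Z gives 9>6]
(B,P,Z): not NE [P1→A gives 8>1; P2→R gives 8>7]
(B,P,W): not NE [P2→S gives 9>7; P3→Z gives 9>1]
(B,Q,X): not NE [P1→C gives 5>0]
(B,Q,Y): not NE [P1→A gives 7>0; P2→S gives 9>3; P3→X gives 4>2]
(B,Q,Z): not NE [P1→A gives 9>7; P3→X gives 4>3]
(B,Q,W): not NE [P2→S gives 9>8; P3→X gives 4>2]
(B,R,X): not NE [P1→A gives 5>4; P2→Q gives 7>3; P3→Z gives 9>6]
(B,R,Y): not NE [P2→S gives 9>5; P3→Z gives 9>4]
(B,R,Z): not NE [P1→C gives 4>3]
(B,R,W): not NE [P2→S gives 9>4; P3→Z gives 9>6]
(B,S,X): not NE [P1→C gives 7>0; P2→Q gives 7>1; P3→Z gives 9>1]
(B,S,Y): not NE [P1→A gives 9>6; P3→Z gives 9>1]
(B,S,Z): not NE [P2→R gives 8>3]
(B,S,W): not NE [P1→C gives 8>0; P3→Z gives 9>2]
(C,P,X): not NE [P2→Q gives 5>1; P3→Y gives 8>6]
(C,P,Y): not NE [P2→Q gives 8>2]
(C,P,Z): not NE [P1→A gives 8>7; P3→Y gives 8>2]
(C,P,W): not NE [P2→S gives 4>2; P3→Y gives 8>6]
(C,Q,X): not NE [P3→Z gives 9>4]
(C,Q,Y): not NE [P1→A gives 7>1; P3→Z gives 9>5]
(C,Q,Z): not NE [P1→A gives 9>1; P2→P gives 9>2]
(C,Q,W): not NE [P1→B gives 5>1; P2→S gives 4>0; P3→Z gives 9>8]
(C,R,X): not NE [P1→A gives 5>0; P2→Q gives 5>0]
(C,R,Y): not NE [P1→B gives 4>2; P2→Q gives 8>5; P3→X gives 8>6]
(C,R,Z): not NE [P2→P gives 9>7; P3→X gives 8>4]
(C,R,W): not NE [P1→B gives 7>0; P2→S gives 4>0; P3→X gives 8>1]
(C,S,X): not NE [P2→Q gives 5>0]
(C,S,Y): not NE [P1→A gives 9>6; P2→Q gives 8>0; P3→X gives 6>5]
(C,S,Z): not NE [P1→B gives 8>4; P2→P gives 9>6; P3→X gives 6>0]
(C,S,W): not NE [P3→X gives 6>0]

NE set: (A,P,Z)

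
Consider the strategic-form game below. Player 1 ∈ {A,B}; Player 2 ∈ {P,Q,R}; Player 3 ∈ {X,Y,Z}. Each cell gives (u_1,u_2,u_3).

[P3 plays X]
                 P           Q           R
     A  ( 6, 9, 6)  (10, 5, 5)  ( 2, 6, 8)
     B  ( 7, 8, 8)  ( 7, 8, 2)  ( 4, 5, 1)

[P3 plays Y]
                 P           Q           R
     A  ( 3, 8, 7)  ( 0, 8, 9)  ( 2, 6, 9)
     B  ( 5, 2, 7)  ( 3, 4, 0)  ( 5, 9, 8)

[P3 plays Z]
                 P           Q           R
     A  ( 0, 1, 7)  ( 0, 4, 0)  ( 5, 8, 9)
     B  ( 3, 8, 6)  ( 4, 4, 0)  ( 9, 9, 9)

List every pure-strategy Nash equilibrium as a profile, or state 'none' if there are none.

(A,P,X): not NE [P1→B gives 7>6; P3→Z gives 7>6]
(A,P,Y): not NE [P1→B gives 5>3]
(A,P,Z): not NE [P1→B gives 3>0; P2→R gives 8>1]
(A,Q,X): not NE [P2→P gives 9>5; P3→Y gives 9>5]
(A,Q,Y): not NE [P1→B gives 3>0]
(A,Q,Z): not NE [P1→B gives 4>0; P2→R gives 8>4; P3→Y gives 9>0]
(A,R,X): not NE [P1→B gives 4>2; P2→P gives 9>6; P3→Z gives 9>8]
(A,R,Y): not NE [P1→B gives 5>2; P2→Q gives 8>6]
(A,R,Z): not NE [P1→B gives 9>5]
(B,P,X): NE
(B,P,Y): not NE [P2→R gives 9>2; P3→X gives 8>7]
(B,P,Z): not NE [P2→R gives 9>8; P3→X gives 8>6]
(B,Q,X): not NE [P1→A gives 10>7]
(B,Q,Y): not NE [P2→R gives 9>4; P3→X gives 2>0]
(B,Q,Z): not NE [P2→R gives 9>4; P3→X gives 2>0]
(B,R,X): not NE [P2→Q gives 8>5; P3→Z gives 9>1]
(B,R,Y): not NE [P3→Z gives 9>8]
(B,R,Z): NE

Nash profiles: (B,P,X), (B,R,Z)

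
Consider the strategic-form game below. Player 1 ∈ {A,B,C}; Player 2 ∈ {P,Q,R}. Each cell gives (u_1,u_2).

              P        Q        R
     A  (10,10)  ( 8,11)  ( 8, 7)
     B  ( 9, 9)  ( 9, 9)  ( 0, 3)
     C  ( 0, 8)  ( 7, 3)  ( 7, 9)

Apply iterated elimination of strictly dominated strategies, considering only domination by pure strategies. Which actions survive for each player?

Survivors P1:{A,B} P2:{P,Q}

P1 drop C (A beats it: P:10>0 Q:8>7 R:8>7)
P2 drop R (P beats it: A:10>7 B:9>3)
P1→{A,B} P2→{P,Q}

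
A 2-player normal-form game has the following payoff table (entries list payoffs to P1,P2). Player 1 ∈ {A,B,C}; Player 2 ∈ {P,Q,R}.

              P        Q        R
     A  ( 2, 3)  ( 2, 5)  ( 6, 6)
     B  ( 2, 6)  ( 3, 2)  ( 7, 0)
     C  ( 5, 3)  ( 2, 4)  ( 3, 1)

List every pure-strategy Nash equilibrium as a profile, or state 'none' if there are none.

(A,P): not NE [P1→C gives 5>2; P2→R gives 6>3]
(A,Q): not NE [P1→B gives 3>2; P2→R gives 6>5]
(A,R): not NE [P1→B gives 7>6]
(B,P): not NE [P1→C gives 5>2]
(B,Q): not NE [P2→P gives 6>2]
(B,R): not NE [P2→P gives 6>0]
(C,P): not NE [P2→Q gives 4>3]
(C,Q): not NE [P1→B gives 3>2]
(C,R): not NE [P1→B gives 7>3; P2→Q gives 4>1]

No pure NE.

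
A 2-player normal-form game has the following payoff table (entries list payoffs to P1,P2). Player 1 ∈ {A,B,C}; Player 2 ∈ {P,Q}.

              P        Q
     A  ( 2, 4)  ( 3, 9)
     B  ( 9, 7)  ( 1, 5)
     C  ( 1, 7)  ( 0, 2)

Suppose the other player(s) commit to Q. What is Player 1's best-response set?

P1 best: {A}

u_1(A vs Q) = 3
u_1(B vs Q) = 1
u_1(C vs Q) = 0
max payoff 3 at {A}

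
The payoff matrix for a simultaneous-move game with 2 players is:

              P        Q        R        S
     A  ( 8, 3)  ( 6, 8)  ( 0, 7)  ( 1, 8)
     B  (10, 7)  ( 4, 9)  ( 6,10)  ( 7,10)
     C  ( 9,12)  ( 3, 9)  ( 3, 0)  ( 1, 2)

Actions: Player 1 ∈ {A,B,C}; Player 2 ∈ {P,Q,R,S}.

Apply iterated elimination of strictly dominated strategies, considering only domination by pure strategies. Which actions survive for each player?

Remaining: P1:{A,B} P2:{Q,R,S}

P1 drop C (B beats it: P:10>9 Q:4>3 R:6>3 S:7>1)
P2 drop P (Q beats it: A:8>3 B:9>7)
P1→{A,B} P2→{Q,R,S}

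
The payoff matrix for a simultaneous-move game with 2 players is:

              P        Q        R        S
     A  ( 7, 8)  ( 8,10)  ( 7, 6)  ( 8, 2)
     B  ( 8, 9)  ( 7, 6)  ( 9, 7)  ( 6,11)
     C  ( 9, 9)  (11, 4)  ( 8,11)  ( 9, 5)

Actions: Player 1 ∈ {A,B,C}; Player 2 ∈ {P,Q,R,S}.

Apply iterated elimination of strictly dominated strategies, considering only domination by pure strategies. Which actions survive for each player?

P1 drop A (C beats it: P:9>7 Q:11>8 R:8>7 S:9>8)
P2 drop Q (P beats it: B:9>6 C:9>4)
P1→{B,C} P2→{P,R,S}

IESDS → P1:{B,C} P2:{P,R,S}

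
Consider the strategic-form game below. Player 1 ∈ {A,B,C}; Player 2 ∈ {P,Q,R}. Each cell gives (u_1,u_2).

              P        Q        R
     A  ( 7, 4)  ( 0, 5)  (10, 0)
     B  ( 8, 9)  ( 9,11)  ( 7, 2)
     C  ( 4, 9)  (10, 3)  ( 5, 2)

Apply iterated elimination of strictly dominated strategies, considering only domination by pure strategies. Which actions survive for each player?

P2 drop R (P beats it: A:4>0 B:9>2 C:9>2)
P1 drop A (B beats it: P:8>7 Q:9>0)
P1→{B,C} P2→{P,Q}

Remaining: P1:{B,C} P2:{P,Q}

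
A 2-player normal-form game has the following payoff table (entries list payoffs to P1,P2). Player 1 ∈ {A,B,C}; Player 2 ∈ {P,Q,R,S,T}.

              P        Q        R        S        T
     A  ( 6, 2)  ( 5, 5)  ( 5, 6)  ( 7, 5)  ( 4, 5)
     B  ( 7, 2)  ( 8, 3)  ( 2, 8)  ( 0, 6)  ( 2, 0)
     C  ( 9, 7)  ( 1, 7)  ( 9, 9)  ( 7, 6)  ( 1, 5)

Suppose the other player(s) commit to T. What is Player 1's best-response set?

u_1(A vs T) = 4
u_1(B vs T) = 2
u_1(C vs T) = 1
max payoff 4 at {A}

BR_1 = {A}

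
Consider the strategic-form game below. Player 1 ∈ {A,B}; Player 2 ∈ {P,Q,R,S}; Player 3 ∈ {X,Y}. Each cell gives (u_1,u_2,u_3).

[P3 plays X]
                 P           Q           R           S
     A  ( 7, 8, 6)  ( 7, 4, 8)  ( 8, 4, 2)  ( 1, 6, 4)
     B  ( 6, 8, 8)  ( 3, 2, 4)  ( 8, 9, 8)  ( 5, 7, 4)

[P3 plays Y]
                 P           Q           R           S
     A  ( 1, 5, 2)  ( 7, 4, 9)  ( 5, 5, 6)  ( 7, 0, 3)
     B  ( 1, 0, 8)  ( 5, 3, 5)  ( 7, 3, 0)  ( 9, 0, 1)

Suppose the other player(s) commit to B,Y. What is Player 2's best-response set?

u_2(P vs B,Y) = 0
u_2(Q vs B,Y) = 3
u_2(R vs B,Y) = 3
u_2(S vs B,Y) = 0
max payoff 3 at {Q,R}

BR_2 = {Q,R}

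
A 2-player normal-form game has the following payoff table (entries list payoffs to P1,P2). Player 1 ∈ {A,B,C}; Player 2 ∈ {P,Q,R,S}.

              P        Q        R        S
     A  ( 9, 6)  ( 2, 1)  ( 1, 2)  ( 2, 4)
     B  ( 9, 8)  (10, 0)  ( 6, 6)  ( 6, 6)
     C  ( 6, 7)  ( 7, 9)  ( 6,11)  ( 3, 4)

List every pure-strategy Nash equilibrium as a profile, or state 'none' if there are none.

(A,P): NE
(A,Q): not NE [P1→B gives 10>2; P2→P gives 6>1]
(A,R): not NE [P1→C gives 6>1; P2→P gives 6>2]
(A,S): not NE [P1→B gives 6>2; P2→P gives 6>4]
(B,P): NE
(B,Q): not NE [P2→P gives 8>0]
(B,R): not NE [P2→P gives 8>6]
(B,S): not NE [P2→P gives 8>6]
(C,P): not NE [P1→B gives 9>6; P2→R gives 11>7]
(C,Q): not NE [P1→B gives 10>7; P2→R gives 11>9]
(C,R): NE
(C,S): not NE [P1→B gives 6>3; P2→R gives 11>4]

PSNE = {(A,P), (B,P), (C,R)}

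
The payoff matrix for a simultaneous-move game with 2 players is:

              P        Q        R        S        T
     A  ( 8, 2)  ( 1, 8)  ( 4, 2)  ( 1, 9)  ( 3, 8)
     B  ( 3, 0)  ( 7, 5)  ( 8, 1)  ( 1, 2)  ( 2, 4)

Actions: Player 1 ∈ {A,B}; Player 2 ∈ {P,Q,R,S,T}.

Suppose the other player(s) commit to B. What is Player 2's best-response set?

u_2(P vs B) = 0
u_2(Q vs B) = 5
u_2(R vs B) = 1
u_2(S vs B) = 2
u_2(T vs B) = 4
max payoff 5 at {Q}

argmax u_2 = {Q}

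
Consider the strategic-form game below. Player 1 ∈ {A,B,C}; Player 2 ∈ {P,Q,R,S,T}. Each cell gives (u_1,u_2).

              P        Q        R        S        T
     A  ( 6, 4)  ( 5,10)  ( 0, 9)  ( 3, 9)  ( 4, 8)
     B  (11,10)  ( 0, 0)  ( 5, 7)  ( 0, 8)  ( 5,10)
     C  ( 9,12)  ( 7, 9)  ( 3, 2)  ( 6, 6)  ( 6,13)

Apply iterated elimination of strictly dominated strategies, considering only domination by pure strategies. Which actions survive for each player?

P1 drop A (C beats it: P:9>6 Q:7>5 R:3>0 S:6>3 T:6>4)
P2 drop Q (P beats it: B:10>0 C:12>9)
P2 drop R (P beats it: B:10>7 C:12>2)
P2 drop S (P beats it: B:10>8 C:12>6)
P1→{B,C} P2→{P,T}

Survivors P1:{B,C} P2:{P,T}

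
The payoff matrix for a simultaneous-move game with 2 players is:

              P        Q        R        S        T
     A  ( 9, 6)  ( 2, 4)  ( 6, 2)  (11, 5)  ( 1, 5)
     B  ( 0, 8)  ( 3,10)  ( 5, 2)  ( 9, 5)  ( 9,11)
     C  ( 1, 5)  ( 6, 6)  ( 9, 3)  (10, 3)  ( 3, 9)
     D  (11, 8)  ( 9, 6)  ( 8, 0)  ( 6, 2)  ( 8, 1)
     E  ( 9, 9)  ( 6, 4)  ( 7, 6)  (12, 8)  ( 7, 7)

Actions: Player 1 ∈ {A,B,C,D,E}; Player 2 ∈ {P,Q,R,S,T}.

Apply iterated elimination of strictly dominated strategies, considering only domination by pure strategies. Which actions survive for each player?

IESDS → P1:{B,D} P2:{P,Q,T}

P2 drop R (P beats it: A:6>2 B:8>2 C:5>3 D:8>0 E:9>6)
P2 drop S (P beats it: A:6>5 B:8>5 C:5>3 D:8>2 E:9>8)
P1 drop A (D beats it: P:11>9 Q:9>2 T:8>1)
P1 drop C (D beats it: P:11>1 Q:9>6 T:8>3)
P1 drop E (D beats it: P:11>9 Q:9>6 T:8>7)
P1→{B,D} P2→{P,Q,T}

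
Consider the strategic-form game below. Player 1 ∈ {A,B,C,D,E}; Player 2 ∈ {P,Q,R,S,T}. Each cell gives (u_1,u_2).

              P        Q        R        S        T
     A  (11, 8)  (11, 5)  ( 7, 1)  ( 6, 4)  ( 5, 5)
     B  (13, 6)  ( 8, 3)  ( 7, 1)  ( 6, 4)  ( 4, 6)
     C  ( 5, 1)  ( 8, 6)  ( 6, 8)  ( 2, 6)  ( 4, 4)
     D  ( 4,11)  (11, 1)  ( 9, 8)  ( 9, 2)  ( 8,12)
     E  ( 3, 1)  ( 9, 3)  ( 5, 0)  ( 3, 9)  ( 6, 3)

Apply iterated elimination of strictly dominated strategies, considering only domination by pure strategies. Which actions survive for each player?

P1 drop C (A beats it: P:11>5 Q:11>8 R:7>6 S:6>2 T:5>4)
P1 drop E (D beats it: P:4>3 Q:11>9 R:9>5 S:9>3 T:8>6)
P2 drop Q (P beats it: A:8>5 B:6>3 D:11>1)
P2 drop R (P beats it: A:8>1 B:6>1 D:11>8)
P2 drop S (P beats it: A:8>4 B:6>4 D:11>2)
P1→{A,B,D} P2→{P,T}

Remaining: P1:{A,B,D} P2:{P,T}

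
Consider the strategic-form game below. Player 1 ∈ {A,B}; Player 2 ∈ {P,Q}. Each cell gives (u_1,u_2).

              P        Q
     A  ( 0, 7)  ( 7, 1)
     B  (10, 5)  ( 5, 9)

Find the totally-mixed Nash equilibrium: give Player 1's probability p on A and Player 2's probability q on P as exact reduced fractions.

P1 mixes 2/5 on A; P2 mixes 1/6 on P

P1 indiff ⇒ q·0+(1-q)·7 = q·10+(1-q)·5 ⇒ q(-10) = (1-q)(-2) ⇒ q = 1/6
P2 indiff ⇒ p·7+(1-p)·5 = p·1+(1-p)·9 ⇒ p(6) = (1-p)(4) ⇒ p = 2/5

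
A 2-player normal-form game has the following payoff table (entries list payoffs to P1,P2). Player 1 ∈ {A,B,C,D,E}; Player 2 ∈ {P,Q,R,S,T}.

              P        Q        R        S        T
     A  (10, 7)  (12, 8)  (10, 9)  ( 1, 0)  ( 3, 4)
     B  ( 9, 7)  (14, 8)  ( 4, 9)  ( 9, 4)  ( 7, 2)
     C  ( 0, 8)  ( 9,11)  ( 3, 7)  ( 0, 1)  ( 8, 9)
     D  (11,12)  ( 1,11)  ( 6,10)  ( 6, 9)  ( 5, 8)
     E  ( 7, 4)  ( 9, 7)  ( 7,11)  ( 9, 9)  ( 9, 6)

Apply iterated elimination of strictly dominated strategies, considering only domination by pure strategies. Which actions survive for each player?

Remaining: P1:{A,B,D} P2:{P,Q,R}

P2 drop S (R beats it: A:9>0 B:9>4 C:7>1 D:10>9 E:11>9)
P2 drop T (Q beats it: A:8>4 B:8>2 C:11>9 D:11>8 E:7>6)
P1 drop C (A beats it: P:10>0 Q:12>9 R:10>3)
P1 drop E (A beats it: P:10>7 Q:12>9 R:10>7)
P1→{A,B,D} P2→{P,Q,R}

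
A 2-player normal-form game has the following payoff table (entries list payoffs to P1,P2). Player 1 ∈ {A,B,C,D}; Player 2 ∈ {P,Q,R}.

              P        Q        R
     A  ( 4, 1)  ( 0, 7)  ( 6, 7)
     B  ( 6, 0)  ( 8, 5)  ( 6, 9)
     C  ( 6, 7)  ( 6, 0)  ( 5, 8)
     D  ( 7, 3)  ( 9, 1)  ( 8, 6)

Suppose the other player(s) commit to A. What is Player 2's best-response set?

BR_2 = {Q,R}

u_2(P vs A) = 1
u_2(Q vs A) = 7
u_2(R vs A) = 7
max payoff 7 at {Q,R}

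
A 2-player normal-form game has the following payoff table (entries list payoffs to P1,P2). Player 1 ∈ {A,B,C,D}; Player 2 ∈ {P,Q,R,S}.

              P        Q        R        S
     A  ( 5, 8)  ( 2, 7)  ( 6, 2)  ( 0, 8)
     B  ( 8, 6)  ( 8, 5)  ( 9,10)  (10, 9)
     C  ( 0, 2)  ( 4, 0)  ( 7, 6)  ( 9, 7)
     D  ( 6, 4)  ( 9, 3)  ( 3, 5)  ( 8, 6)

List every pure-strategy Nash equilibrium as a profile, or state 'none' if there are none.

NE set: (B,R)

(A,P): not NE [P1→B gives 8>5]
(A,Q): not NE [P1→D gives 9>2; P2→S gives 8>7]
(A,R): not NE [P1→B gives 9>6; P2→S gives 8>2]
(A,S): not NE [P1→B gives 10>0]
(B,P): not NE [P2→R gives 10>6]
(B,Q): not NE [P1→D gives 9>8; P2→R gives 10>5]
(B,R): NE
(B,S): not NE [P2→R gives 10>9]
(C,P): not NE [P1→B gives 8>0; P2→S gives 7>2]
(C,Q): not NE [P1→D gives 9>4; P2→S gives 7>0]
(C,R): not NE [P1→B gives 9>7; P2→S gives 7>6]
(C,S): not NE [P1→B gives 10>9]
(D,P): not NE [P1→B gives 8>6; P2→S gives 6>4]
(D,Q): not NE [P2→S gives 6>3]
(D,R): not NE [P1→B gives 9>3; P2→S gives 6>5]
(D,S): not NE [P1→B gives 10>8]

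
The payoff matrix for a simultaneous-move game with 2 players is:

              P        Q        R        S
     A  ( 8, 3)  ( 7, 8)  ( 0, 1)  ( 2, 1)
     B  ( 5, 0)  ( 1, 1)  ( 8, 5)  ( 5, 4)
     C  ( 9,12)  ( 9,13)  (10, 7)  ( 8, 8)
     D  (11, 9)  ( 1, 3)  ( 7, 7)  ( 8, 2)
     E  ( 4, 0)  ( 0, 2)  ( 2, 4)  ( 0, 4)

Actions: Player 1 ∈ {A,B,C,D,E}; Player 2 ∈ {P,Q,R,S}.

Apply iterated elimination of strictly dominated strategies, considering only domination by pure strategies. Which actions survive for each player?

IESDS → P1:{C,D} P2:{P,Q}

P1 drop A (C beats it: P:9>8 Q:9>7 R:10>0 S:8>2)
P1 drop B (C beats it: P:9>5 Q:9>1 R:10>8 S:8>5)
P1 drop E (C beats it: P:9>4 Q:9>0 R:10>2 S:8>0)
P2 drop R (P beats it: C:12>7 D:9>7)
P2 drop S (P beats it: C:12>8 D:9>2)
P1→{C,D} P2→{P,Q}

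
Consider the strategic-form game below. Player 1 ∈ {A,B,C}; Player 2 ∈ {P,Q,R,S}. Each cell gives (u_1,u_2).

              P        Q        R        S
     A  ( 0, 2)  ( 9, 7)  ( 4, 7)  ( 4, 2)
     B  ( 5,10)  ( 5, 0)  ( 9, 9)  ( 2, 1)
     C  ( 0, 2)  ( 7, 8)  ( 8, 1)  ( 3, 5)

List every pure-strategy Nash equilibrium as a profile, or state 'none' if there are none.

(A,P): not NE [P1→B gives 5>0; P2→R gives 7>2]
(A,Q): NE
(A,R): not NE [P1→B gives 9>4]
(A,S): not NE [P2→R gives 7>2]
(B,P): NE
(B,Q): not NE [P1→A gives 9>5; P2→P gives 10>0]
(B,R): not NE [P2→P gives 10>9]
(B,S): not NE [P1→A gives 4>2; P2→P gives 10>1]
(C,P): not NE [P1→B gives 5>0; P2→Q gives 8>2]
(C,Q): not NE [P1→A gives 9>7]
(C,R): not NE [P1→B gives 9>8; P2→Q gives 8>1]
(C,S): not NE [P1→A gives 4>3; P2→Q gives 8>5]

Nash profiles: (A,Q), (B,P)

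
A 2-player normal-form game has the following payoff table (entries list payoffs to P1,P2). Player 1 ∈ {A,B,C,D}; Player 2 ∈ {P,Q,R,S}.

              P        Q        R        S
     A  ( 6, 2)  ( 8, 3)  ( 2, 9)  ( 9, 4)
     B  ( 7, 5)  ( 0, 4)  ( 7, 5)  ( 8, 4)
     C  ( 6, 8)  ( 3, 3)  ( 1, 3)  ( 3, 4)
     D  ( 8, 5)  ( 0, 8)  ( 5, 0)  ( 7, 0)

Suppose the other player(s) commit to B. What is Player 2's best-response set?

BR_2 = {P,R}

u_2(P vs B) = 5
u_2(Q vs B) = 4
u_2(R vs B) = 5
u_2(S vs B) = 4
max payoff 5 at {P,R}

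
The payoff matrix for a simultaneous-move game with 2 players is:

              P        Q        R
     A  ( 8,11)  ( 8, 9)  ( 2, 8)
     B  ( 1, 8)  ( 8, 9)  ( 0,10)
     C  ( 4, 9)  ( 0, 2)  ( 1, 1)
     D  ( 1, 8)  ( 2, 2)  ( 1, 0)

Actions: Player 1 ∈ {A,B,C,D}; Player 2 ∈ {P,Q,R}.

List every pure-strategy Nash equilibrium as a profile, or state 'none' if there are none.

NE set: (A,P)

(A,P): NE
(A,Q): not NE [P2→P gives 11>9]
(A,R): not NE [P2→P gives 11>8]
(B,P): not NE [P1→A gives 8>1; P2→R gives 10>8]
(B,Q): not NE [P2→R gives 10>9]
(B,R): not NE [P1→A gives 2>0]
(C,P): not NE [P1→A gives 8>4]
(C,Q): not NE [P1→B gives 8>0; P2→P gives 9>2]
(C,R): not NE [P1→A gives 2>1; P2→P gives 9>1]
(D,P): not NE [P1→A gives 8>1]
(D,Q): not NE [P1→B gives 8>2; P2→P gives 8>2]
(D,R): not NE [P1→A gives 2>1; P2→P gives 8>0]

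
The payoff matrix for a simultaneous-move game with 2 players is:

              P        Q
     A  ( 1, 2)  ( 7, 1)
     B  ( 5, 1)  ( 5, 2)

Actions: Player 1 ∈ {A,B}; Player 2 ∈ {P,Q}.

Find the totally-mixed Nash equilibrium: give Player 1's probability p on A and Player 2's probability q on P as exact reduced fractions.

P1 mixes 1/2 on A; P2 mixes 1/3 on P

P1 indiff ⇒ q·1+(1-q)·7 = q·5+(1-q)·5 ⇒ q(-4) = (1-q)(-2) ⇒ q = 1/3
P2 indiff ⇒ p·2+(1-p)·1 = p·1+(1-p)·2 ⇒ p(1) = (1-p)(1) ⇒ p = 1/2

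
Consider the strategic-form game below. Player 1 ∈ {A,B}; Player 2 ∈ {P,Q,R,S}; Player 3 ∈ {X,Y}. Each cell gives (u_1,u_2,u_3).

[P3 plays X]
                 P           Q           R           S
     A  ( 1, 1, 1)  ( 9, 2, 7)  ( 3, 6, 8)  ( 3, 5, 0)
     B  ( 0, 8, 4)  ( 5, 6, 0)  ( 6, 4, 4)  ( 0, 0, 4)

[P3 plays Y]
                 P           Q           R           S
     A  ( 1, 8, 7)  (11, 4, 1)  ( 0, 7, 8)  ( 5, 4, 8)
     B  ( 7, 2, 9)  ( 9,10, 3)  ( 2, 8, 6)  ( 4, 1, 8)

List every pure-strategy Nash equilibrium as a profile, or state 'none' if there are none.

No pure NE.

(A,P,X): not NE [P2→R gives 6>1; P3→Y gives 7>1]
(A,P,Y): not NE [P1→B gives 7>1]
(A,Q,X): not NE [P2→R gives 6>2]
(A,Q,Y): not NE [P2→P gives 8>4; P3→X gives 7>1]
(A,R,X): not NE [P1→B gives 6>3]
(A,R,Y): not NE [P1→B gives 2>0; P2→P gives 8>7]
(A,S,X): not NE [P2→R gives 6>5; P3→Y gives 8>0]
(A,S,Y): not NE [P2→P gives 8>4]
(B,P,X): not NE [P1→A gives 1>0; P3→Y gives 9>4]
(B,P,Y): not NE [P2→Q gives 10>2]
(B,Q,X): not NE [P1→A gives 9>5; P2→P gives 8>6; P3→Y gives 3>0]
(B,Q,Y): not NE [P1→A gives 11>9]
(B,R,X): not NE [P2→P gives 8>4; P3→Y gives 6>4]
(B,R,Y): not NE [P2→Q gives 10>8]
(B,S,X): not NE [P1→A gives 3>0; P2→P gives 8>0; P3→Y gives 8>4]
(B,S,Y): not NE [P1→A gives 5>4; P2→Q gives 10>1]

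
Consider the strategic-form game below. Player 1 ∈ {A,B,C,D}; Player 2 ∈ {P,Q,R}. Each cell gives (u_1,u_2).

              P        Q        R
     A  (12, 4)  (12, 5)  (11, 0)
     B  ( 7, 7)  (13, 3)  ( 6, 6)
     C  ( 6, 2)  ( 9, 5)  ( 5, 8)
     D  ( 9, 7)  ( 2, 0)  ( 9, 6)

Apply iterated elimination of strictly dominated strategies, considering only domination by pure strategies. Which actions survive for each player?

Survivors P1:{A,B} P2:{P,Q}

P1 drop C (A beats it: P:12>6 Q:12>9 R:11>5)
P1 drop D (A beats it: P:12>9 Q:12>2 R:11>9)
P2 drop R (P beats it: A:4>0 B:7>6)
P1→{A,B} P2→{P,Q}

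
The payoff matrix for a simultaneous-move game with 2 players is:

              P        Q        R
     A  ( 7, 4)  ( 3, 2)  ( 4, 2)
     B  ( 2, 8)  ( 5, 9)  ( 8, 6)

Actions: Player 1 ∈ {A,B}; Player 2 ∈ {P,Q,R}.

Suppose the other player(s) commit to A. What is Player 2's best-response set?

argmax u_2 = {P}

u_2(P vs A) = 4
u_2(Q vs A) = 2
u_2(R vs A) = 2
max payoff 4 at {P}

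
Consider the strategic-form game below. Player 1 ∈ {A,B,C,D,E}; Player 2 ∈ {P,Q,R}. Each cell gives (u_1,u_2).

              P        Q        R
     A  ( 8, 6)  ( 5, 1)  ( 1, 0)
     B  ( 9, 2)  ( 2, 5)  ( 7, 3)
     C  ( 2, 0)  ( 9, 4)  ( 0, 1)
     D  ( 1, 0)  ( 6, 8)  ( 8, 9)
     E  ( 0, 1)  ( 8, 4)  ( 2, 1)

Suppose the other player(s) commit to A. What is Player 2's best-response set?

P2 best: {P}

u_2(P vs A) = 6
u_2(Q vs A) = 1
u_2(R vs A) = 0
max payoff 6 at {P}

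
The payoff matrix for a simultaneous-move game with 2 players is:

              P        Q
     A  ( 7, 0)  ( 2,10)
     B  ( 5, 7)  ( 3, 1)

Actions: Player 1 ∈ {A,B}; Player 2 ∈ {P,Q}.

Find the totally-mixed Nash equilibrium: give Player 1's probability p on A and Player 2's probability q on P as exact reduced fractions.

P1 indiff ⇒ q·7+(1-q)·2 = q·5+(1-q)·3 ⇒ q(2) = (1-q)(1) ⇒ q = 1/3
P2 indiff ⇒ p·0+(1-p)·7 = p·10+(1-p)·1 ⇒ p(-10) = (1-p)(-6) ⇒ p = 3/8

(p,q) = (3/8, 1/3)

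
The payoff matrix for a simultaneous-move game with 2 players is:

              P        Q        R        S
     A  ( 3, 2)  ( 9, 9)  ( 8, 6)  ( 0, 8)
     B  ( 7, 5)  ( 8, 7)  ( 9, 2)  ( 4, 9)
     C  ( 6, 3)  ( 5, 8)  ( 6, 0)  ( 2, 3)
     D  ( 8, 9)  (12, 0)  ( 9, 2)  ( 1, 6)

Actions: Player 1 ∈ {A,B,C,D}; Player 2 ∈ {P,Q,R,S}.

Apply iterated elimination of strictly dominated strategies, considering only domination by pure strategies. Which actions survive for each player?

P1 drop A (D beats it: P:8>3 Q:12>9 R:9>8 S:1>0)
P1 drop C (B beats it: P:7>6 Q:8>5 R:9>6 S:4>2)
P2 drop Q (S beats it: B:9>7 D:6>0)
P2 drop R (P beats it: B:5>2 D:9>2)
P1→{B,D} P2→{P,S}

Survivors P1:{B,D} P2:{P,S}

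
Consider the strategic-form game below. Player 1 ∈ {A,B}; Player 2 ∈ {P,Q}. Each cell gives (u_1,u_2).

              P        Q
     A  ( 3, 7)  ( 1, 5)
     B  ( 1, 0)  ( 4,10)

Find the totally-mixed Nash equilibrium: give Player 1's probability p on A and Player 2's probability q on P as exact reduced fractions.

P1 indiff ⇒ q·3+(1-q)·1 = q·1+(1-q)·4 ⇒ q(2) = (1-q)(3) ⇒ q = 3/5
P2 indiff ⇒ p·7+(1-p)·0 = p·5+(1-p)·10 ⇒ p(2) = (1-p)(10) ⇒ p = 5/6

P1 mixes 5/6 on A; P2 mixes 3/5 on P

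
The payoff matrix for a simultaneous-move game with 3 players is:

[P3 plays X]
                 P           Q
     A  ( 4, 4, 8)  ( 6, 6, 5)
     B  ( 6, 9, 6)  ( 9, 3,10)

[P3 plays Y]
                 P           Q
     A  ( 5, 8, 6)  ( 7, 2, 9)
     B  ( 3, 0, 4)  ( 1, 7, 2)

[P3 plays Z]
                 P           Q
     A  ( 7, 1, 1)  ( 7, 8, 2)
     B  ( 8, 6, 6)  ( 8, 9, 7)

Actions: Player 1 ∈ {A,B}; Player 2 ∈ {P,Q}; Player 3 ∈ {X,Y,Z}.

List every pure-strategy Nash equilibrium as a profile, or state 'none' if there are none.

(A,P,X): not NE [P1→B gives 6>4; P2→Q gives 6>4]
(A,P,Y): not NE [P3→X gives 8>6]
(A,P,Z): not NE [P1→B gives 8>7; P2→Q gives 8>1; P3→X gives 8>1]
(A,Q,X): not NE [P1→B gives 9>6; P3→Y gives 9>5]
(A,Q,Y): not NE [P2→P gives 8>2]
(A,Q,Z): not NE [P1→B gives 8>7; P3→Y gives 9>2]
(B,P,X): NE
(B,P,Y): not NE [P1→A gives 5>3; P2→Q gives 7>0; P3→Z gives 6>4]
(B,P,Z): not NE [P2→Q gives 9>6]
(B,Q,X): not NE [P2→P gives 9>3]
(B,Q,Y): not NE [P1→A gives 7>1; P3→X gives 10>2]
(B,Q,Z): not NE [P3→X gives 10>7]

Nash profiles: (B,P,X)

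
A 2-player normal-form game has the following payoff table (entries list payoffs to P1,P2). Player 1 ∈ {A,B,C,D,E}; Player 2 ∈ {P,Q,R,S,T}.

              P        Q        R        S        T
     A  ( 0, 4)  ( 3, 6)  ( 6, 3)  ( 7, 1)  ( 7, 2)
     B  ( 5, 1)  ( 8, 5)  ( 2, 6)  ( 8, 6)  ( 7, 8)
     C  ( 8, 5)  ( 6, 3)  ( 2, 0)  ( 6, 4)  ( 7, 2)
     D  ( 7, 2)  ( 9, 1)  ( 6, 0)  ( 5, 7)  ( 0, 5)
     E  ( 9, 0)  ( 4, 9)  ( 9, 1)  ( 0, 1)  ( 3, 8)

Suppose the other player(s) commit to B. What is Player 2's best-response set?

BR_2 = {T}

u_2(P vs B) = 1
u_2(Q vs B) = 5
u_2(R vs B) = 6
u_2(S vs B) = 6
u_2(T vs B) = 8
max payoff 8 at {T}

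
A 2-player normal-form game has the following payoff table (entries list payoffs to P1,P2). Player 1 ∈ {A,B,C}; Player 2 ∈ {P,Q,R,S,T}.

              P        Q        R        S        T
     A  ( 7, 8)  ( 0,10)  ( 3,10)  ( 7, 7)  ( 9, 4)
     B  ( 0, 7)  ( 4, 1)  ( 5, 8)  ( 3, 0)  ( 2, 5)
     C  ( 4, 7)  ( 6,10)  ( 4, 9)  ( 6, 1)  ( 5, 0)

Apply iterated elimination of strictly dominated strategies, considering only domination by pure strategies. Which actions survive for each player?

P2 drop P (R beats it: A:10>8 B:8>7 C:9>7)
P2 drop S (Q beats it: A:10>7 B:1>0 C:10>1)
P2 drop T (R beats it: A:10>4 B:8>5 C:9>0)
P1 drop A (B beats it: Q:4>0 R:5>3)
P1→{B,C} P2→{Q,R}

Survivors P1:{B,C} P2:{Q,R}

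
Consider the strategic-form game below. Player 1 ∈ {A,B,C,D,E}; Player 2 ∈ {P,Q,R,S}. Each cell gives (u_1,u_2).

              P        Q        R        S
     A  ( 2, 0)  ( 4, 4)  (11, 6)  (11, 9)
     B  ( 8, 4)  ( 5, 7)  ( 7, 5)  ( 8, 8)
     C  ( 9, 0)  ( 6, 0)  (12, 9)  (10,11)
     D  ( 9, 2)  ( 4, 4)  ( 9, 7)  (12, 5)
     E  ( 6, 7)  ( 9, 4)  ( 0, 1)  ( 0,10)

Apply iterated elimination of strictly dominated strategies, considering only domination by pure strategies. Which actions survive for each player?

Survivors P1:{A,C,D} P2:{R,S}

P1 drop B (C beats it: P:9>8 Q:6>5 R:12>7 S:10>8)
P2 drop P (S beats it: A:9>0 C:11>0 D:5>2 E:10>7)
P2 drop Q (S beats it: A:9>4 C:11>0 D:5>4 E:10>4)
P1 drop E (A beats it: R:11>0 S:11>0)
P1→{A,C,D} P2→{R,S}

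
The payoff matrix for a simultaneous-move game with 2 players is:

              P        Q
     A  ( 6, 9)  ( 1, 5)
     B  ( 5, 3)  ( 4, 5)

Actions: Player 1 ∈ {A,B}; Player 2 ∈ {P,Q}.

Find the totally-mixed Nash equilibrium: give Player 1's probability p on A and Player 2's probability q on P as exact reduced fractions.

P1 indiff ⇒ q·6+(1-q)·1 = q·5+(1-q)·4 ⇒ q(1) = (1-q)(3) ⇒ q = 3/4
P2 indiff ⇒ p·9+(1-p)·3 = p·5+(1-p)·5 ⇒ p(4) = (1-p)(2) ⇒ p = 1/3

(p,q) = (1/3, 3/4)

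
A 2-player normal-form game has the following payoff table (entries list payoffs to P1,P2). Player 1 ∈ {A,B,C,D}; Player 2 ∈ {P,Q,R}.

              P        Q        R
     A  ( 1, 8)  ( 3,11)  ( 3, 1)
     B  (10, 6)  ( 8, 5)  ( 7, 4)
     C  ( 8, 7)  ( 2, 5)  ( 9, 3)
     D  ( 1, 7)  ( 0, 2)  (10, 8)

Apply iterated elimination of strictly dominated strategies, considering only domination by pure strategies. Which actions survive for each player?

Survivors P1:{B,C,D} P2:{P,R}

P1 drop A (B beats it: P:10>1 Q:8>3 R:7>3)
P2 drop Q (P beats it: B:6>5 C:7>5 D:7>2)
P1→{B,C,D} P2→{P,R}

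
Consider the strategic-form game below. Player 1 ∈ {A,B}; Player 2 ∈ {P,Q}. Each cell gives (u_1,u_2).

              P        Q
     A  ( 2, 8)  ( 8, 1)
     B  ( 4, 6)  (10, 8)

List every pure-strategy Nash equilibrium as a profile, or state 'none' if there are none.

(A,P): not NE [P1→B gives 4>2]
(A,Q): not NE [P1→B gives 10>8; P2→P gives 8>1]
(B,P): not NE [P2→Q gives 8>6]
(B,Q): NE

PSNE = {(B,Q)}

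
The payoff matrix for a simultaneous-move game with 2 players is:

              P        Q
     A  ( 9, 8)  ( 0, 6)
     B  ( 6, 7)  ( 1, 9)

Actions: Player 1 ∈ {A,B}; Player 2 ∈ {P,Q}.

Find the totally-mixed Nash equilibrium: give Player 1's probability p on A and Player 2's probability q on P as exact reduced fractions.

P1 indiff ⇒ q·9+(1-q)·0 = q·6+(1-q)·1 ⇒ q(3) = (1-q)(1) ⇒ q = 1/4
P2 indiff ⇒ p·8+(1-p)·7 = p·6+(1-p)·9 ⇒ p(2) = (1-p)(2) ⇒ p = 1/2

p=1/2, q=1/4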